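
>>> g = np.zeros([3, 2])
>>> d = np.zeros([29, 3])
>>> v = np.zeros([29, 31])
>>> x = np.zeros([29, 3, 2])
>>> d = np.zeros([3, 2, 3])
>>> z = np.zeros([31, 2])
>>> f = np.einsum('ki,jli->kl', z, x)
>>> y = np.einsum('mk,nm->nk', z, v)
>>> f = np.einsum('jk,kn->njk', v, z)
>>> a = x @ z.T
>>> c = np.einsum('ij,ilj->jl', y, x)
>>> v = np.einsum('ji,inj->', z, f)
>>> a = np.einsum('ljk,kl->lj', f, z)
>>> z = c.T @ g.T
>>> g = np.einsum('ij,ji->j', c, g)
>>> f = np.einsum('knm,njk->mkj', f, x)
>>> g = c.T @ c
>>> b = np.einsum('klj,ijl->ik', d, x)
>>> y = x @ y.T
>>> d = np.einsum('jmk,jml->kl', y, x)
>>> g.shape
(3, 3)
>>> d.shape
(29, 2)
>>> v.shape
()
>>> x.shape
(29, 3, 2)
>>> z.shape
(3, 3)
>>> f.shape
(31, 2, 3)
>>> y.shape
(29, 3, 29)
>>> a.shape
(2, 29)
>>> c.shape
(2, 3)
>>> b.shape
(29, 3)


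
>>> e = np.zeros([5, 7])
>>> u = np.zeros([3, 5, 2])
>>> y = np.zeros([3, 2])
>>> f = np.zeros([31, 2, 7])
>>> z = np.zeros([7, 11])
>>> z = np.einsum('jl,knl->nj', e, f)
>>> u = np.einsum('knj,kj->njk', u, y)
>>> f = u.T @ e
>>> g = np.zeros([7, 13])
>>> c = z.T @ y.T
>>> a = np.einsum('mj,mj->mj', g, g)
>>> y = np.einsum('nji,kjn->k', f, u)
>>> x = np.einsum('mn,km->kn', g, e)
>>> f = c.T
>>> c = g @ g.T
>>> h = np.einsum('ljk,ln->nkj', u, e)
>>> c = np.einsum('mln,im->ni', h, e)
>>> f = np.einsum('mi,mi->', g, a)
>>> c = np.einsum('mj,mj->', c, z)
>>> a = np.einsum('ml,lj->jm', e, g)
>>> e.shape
(5, 7)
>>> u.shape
(5, 2, 3)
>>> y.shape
(5,)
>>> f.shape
()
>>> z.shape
(2, 5)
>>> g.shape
(7, 13)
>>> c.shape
()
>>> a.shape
(13, 5)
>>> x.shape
(5, 13)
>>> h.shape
(7, 3, 2)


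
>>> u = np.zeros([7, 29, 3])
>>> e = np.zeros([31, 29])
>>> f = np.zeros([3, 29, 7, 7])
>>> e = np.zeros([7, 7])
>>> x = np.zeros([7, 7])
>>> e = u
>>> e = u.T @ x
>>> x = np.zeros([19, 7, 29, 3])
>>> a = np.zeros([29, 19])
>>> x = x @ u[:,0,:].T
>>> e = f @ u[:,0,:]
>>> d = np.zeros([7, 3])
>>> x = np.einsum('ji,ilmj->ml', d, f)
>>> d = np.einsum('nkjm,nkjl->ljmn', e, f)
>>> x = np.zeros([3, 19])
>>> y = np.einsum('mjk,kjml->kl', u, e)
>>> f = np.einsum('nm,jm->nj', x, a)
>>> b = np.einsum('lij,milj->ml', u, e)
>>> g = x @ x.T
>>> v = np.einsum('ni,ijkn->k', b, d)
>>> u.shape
(7, 29, 3)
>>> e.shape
(3, 29, 7, 3)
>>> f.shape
(3, 29)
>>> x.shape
(3, 19)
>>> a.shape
(29, 19)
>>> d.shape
(7, 7, 3, 3)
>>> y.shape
(3, 3)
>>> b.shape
(3, 7)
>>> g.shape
(3, 3)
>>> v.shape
(3,)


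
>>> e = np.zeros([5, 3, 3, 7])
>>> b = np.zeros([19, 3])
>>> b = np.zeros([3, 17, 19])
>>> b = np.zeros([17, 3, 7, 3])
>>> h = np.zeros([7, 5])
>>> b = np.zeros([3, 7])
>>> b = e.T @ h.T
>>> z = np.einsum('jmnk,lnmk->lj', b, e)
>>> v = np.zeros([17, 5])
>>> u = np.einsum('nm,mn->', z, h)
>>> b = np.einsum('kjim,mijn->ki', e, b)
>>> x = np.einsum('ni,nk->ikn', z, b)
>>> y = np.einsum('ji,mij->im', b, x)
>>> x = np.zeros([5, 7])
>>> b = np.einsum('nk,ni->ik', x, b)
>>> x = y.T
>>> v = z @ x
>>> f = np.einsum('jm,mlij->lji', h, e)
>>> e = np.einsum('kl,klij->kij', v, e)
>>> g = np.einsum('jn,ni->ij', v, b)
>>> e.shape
(5, 3, 7)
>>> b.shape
(3, 7)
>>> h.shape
(7, 5)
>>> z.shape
(5, 7)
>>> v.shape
(5, 3)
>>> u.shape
()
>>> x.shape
(7, 3)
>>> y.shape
(3, 7)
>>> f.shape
(3, 7, 3)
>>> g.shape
(7, 5)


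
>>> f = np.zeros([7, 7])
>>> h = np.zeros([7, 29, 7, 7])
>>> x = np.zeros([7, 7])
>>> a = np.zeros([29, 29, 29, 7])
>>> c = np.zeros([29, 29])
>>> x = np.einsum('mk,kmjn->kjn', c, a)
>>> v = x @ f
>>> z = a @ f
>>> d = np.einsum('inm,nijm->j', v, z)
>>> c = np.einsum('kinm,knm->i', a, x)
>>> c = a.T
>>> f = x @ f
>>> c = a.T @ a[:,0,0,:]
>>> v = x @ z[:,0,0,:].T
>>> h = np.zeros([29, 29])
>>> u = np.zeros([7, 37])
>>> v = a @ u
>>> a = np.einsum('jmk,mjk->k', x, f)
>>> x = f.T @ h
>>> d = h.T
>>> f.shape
(29, 29, 7)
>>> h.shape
(29, 29)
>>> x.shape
(7, 29, 29)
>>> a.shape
(7,)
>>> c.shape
(7, 29, 29, 7)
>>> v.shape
(29, 29, 29, 37)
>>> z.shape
(29, 29, 29, 7)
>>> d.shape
(29, 29)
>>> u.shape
(7, 37)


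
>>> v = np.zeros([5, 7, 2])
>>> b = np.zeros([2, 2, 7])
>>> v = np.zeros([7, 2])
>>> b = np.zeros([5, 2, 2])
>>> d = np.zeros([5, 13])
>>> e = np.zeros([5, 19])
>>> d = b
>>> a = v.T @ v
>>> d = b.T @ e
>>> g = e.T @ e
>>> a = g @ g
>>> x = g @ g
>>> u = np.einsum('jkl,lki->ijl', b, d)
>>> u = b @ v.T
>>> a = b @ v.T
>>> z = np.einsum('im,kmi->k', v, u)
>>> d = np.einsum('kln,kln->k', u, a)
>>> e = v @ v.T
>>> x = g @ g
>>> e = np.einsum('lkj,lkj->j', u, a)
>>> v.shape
(7, 2)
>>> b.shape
(5, 2, 2)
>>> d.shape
(5,)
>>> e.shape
(7,)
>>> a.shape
(5, 2, 7)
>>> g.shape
(19, 19)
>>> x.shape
(19, 19)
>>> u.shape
(5, 2, 7)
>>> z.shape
(5,)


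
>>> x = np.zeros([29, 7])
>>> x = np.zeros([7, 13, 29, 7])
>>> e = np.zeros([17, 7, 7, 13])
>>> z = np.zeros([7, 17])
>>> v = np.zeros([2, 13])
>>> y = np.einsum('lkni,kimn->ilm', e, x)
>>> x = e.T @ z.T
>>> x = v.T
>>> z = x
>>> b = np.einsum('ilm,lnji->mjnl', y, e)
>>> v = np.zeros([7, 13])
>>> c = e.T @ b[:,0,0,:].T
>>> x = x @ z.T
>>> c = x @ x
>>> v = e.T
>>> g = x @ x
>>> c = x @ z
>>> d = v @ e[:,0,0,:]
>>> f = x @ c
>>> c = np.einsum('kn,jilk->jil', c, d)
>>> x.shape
(13, 13)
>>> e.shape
(17, 7, 7, 13)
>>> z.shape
(13, 2)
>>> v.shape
(13, 7, 7, 17)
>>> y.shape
(13, 17, 29)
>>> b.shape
(29, 7, 7, 17)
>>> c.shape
(13, 7, 7)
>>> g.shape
(13, 13)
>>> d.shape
(13, 7, 7, 13)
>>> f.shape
(13, 2)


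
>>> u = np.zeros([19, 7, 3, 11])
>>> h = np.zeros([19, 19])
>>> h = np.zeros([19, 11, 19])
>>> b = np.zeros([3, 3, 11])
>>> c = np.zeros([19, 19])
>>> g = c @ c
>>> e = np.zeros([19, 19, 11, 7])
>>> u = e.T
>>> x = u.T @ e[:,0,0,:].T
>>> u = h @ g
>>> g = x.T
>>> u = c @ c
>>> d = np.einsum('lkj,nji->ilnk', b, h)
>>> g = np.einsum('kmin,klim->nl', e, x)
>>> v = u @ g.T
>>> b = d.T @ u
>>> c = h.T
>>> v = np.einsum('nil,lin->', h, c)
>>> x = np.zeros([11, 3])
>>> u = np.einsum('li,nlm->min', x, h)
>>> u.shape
(19, 3, 19)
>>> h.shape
(19, 11, 19)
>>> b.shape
(3, 19, 3, 19)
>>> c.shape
(19, 11, 19)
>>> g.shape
(7, 19)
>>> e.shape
(19, 19, 11, 7)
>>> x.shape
(11, 3)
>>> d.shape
(19, 3, 19, 3)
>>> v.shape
()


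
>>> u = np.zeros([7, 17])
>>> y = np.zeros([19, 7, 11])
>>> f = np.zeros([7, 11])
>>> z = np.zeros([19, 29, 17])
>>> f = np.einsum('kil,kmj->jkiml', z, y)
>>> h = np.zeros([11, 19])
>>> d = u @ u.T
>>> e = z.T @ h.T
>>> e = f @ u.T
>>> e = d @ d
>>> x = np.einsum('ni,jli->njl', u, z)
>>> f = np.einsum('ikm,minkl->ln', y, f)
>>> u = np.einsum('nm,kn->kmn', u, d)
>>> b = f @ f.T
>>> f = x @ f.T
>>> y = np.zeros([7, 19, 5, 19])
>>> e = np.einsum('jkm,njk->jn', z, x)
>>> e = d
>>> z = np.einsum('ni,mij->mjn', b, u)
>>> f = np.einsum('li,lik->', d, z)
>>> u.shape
(7, 17, 7)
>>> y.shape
(7, 19, 5, 19)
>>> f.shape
()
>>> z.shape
(7, 7, 17)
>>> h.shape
(11, 19)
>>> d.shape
(7, 7)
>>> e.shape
(7, 7)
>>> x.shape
(7, 19, 29)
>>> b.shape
(17, 17)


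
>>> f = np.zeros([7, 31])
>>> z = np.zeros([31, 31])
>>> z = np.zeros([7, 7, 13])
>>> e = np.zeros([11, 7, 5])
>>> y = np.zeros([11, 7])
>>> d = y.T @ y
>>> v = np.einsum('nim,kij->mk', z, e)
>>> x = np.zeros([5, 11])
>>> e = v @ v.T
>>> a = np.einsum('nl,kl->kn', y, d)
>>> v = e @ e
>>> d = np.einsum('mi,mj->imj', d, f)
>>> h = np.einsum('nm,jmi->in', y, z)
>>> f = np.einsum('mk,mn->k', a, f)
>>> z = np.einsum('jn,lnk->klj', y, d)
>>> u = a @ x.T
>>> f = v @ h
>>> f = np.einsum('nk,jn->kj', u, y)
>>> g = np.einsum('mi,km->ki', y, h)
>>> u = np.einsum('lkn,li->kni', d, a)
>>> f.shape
(5, 11)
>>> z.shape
(31, 7, 11)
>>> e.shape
(13, 13)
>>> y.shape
(11, 7)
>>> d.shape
(7, 7, 31)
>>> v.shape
(13, 13)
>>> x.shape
(5, 11)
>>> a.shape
(7, 11)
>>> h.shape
(13, 11)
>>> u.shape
(7, 31, 11)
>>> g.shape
(13, 7)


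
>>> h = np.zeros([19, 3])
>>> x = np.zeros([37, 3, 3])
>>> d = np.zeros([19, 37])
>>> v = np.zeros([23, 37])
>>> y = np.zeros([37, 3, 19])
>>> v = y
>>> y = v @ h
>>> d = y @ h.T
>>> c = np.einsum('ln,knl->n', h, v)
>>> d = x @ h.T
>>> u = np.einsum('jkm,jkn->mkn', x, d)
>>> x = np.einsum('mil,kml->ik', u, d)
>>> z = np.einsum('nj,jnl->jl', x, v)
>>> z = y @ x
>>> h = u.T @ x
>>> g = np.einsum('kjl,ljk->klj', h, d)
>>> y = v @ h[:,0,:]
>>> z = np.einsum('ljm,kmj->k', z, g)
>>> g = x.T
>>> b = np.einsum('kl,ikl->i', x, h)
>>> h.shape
(19, 3, 37)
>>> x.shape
(3, 37)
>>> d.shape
(37, 3, 19)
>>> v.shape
(37, 3, 19)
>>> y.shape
(37, 3, 37)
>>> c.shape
(3,)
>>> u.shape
(3, 3, 19)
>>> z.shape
(19,)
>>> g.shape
(37, 3)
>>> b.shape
(19,)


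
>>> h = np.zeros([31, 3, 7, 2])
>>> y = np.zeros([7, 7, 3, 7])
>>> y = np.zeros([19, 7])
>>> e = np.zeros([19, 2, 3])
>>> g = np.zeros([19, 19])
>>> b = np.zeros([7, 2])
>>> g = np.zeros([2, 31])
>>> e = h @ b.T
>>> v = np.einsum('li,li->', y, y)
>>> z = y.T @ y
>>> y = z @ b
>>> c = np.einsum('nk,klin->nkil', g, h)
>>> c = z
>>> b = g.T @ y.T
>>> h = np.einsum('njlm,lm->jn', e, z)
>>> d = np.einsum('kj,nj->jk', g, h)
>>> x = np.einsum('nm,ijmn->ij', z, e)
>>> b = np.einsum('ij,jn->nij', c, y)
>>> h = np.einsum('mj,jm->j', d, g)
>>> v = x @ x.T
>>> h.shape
(2,)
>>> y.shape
(7, 2)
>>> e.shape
(31, 3, 7, 7)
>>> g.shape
(2, 31)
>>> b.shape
(2, 7, 7)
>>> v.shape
(31, 31)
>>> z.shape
(7, 7)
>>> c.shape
(7, 7)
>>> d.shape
(31, 2)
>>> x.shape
(31, 3)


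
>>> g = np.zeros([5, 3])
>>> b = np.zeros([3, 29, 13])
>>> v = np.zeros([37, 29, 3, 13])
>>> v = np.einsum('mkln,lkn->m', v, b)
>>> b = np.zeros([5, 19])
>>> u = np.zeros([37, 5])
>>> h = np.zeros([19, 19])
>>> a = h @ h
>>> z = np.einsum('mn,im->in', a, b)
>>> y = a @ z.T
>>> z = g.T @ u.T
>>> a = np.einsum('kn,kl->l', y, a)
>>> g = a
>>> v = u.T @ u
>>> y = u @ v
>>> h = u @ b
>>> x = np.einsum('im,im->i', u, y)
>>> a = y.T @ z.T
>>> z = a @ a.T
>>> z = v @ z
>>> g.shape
(19,)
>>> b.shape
(5, 19)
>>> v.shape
(5, 5)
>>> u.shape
(37, 5)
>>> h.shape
(37, 19)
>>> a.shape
(5, 3)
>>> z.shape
(5, 5)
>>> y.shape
(37, 5)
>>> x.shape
(37,)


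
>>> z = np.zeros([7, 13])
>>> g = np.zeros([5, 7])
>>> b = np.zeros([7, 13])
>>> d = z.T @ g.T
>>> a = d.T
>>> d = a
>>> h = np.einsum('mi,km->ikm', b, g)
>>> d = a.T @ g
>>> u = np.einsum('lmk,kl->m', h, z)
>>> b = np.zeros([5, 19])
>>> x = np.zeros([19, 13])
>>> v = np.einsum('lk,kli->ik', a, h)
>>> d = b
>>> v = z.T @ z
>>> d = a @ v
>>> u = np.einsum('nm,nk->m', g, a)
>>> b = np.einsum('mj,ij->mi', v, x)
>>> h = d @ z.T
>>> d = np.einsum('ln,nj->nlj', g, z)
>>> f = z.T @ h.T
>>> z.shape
(7, 13)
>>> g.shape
(5, 7)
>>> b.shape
(13, 19)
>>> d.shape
(7, 5, 13)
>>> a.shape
(5, 13)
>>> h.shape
(5, 7)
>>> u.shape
(7,)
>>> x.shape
(19, 13)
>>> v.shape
(13, 13)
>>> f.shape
(13, 5)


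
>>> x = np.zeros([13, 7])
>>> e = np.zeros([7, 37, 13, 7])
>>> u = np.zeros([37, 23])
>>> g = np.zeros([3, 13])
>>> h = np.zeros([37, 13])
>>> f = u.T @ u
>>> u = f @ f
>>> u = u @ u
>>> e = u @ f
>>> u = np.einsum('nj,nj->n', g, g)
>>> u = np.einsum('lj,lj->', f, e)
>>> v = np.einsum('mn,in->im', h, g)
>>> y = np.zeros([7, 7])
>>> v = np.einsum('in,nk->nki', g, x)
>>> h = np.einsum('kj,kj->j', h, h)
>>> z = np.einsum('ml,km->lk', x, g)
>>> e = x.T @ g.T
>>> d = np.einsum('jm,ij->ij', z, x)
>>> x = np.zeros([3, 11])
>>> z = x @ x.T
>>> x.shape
(3, 11)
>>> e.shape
(7, 3)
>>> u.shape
()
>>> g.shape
(3, 13)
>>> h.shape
(13,)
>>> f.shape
(23, 23)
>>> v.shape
(13, 7, 3)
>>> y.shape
(7, 7)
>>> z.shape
(3, 3)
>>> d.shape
(13, 7)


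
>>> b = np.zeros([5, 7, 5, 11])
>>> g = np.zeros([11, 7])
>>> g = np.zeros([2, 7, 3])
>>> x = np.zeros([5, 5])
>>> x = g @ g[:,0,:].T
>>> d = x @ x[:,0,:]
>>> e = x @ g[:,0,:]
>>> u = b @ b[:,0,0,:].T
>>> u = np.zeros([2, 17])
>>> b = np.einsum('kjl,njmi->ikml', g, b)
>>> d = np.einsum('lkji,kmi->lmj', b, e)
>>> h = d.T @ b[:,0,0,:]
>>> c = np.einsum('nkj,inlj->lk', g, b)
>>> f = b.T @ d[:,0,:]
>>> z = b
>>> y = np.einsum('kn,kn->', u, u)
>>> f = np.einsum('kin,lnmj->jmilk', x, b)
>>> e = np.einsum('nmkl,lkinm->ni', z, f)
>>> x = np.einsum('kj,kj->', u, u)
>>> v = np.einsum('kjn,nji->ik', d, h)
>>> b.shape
(11, 2, 5, 3)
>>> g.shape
(2, 7, 3)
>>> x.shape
()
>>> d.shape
(11, 7, 5)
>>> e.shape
(11, 7)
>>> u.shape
(2, 17)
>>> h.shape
(5, 7, 3)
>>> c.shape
(5, 7)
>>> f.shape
(3, 5, 7, 11, 2)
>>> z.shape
(11, 2, 5, 3)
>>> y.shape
()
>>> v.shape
(3, 11)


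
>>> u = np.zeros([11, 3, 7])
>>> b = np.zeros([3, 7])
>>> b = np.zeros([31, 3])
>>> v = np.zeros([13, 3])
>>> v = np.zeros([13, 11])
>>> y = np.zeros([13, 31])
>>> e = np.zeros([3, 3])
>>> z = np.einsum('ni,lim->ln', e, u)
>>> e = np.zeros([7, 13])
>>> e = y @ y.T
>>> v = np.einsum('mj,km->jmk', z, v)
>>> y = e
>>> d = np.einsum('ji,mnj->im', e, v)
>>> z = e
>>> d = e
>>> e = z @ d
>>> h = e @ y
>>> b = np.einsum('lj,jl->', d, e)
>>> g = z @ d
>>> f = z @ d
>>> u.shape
(11, 3, 7)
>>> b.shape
()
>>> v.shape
(3, 11, 13)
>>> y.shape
(13, 13)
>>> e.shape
(13, 13)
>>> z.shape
(13, 13)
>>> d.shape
(13, 13)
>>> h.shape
(13, 13)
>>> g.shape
(13, 13)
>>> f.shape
(13, 13)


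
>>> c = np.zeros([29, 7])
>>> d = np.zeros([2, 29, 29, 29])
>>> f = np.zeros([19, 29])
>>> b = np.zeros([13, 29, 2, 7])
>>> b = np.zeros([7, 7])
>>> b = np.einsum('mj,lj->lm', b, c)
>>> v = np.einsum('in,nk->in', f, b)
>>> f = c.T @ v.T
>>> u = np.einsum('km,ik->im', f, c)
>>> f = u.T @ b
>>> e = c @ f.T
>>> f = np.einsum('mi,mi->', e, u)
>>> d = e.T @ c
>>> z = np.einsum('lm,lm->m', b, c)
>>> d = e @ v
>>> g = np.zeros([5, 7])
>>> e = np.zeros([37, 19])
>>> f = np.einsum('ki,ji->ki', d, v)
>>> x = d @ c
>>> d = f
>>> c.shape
(29, 7)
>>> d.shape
(29, 29)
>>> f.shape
(29, 29)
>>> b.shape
(29, 7)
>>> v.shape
(19, 29)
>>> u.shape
(29, 19)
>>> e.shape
(37, 19)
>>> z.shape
(7,)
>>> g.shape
(5, 7)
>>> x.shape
(29, 7)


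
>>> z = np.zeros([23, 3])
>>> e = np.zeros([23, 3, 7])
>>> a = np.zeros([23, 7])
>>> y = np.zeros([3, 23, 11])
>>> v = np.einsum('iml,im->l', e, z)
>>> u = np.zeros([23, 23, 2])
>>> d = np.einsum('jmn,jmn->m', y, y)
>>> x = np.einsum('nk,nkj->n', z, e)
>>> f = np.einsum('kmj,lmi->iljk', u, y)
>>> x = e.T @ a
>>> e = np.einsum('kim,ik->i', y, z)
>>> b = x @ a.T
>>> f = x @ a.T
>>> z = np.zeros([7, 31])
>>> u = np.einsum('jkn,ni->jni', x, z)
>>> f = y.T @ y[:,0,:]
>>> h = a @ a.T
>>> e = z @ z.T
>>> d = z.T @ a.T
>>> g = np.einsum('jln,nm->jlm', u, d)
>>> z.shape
(7, 31)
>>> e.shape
(7, 7)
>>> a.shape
(23, 7)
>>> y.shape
(3, 23, 11)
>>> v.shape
(7,)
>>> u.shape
(7, 7, 31)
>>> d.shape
(31, 23)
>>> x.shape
(7, 3, 7)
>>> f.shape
(11, 23, 11)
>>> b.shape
(7, 3, 23)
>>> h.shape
(23, 23)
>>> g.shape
(7, 7, 23)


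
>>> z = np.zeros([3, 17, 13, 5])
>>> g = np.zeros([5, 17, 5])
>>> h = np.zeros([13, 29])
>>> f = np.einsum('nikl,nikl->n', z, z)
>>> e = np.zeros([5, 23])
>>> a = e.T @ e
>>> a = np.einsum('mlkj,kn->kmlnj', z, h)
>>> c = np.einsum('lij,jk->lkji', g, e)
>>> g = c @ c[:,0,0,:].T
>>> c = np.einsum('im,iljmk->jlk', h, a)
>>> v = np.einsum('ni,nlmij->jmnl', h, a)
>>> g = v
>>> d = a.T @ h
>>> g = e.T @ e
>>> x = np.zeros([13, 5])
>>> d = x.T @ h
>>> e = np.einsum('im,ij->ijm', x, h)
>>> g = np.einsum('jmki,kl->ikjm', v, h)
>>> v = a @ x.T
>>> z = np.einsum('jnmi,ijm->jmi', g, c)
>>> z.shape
(3, 5, 17)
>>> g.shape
(3, 13, 5, 17)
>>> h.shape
(13, 29)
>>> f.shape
(3,)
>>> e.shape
(13, 29, 5)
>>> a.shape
(13, 3, 17, 29, 5)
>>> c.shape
(17, 3, 5)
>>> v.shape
(13, 3, 17, 29, 13)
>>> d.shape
(5, 29)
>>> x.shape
(13, 5)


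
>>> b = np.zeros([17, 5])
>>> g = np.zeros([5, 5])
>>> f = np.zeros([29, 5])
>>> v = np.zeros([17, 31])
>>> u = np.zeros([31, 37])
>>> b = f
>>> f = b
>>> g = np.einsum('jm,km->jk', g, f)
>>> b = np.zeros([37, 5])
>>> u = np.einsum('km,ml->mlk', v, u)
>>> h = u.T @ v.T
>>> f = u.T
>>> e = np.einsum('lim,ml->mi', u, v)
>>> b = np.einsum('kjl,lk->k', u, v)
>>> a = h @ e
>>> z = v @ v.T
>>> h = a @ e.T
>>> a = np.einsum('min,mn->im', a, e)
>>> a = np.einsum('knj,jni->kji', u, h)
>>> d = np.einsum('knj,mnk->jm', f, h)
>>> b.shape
(31,)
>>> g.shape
(5, 29)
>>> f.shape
(17, 37, 31)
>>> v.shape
(17, 31)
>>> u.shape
(31, 37, 17)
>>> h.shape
(17, 37, 17)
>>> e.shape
(17, 37)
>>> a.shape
(31, 17, 17)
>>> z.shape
(17, 17)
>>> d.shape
(31, 17)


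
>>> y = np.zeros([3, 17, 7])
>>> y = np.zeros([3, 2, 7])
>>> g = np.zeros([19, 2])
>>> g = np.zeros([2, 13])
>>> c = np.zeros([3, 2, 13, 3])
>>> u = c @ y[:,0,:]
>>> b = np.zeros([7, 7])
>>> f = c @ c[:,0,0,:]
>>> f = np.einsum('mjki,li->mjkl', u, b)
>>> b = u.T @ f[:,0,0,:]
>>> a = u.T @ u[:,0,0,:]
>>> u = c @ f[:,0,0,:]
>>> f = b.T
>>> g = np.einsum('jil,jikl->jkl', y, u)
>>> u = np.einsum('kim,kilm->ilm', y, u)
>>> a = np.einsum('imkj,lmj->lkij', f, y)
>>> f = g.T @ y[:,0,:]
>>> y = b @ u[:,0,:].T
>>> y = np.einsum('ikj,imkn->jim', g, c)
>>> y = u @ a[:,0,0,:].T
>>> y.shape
(2, 13, 3)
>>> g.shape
(3, 13, 7)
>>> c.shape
(3, 2, 13, 3)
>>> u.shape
(2, 13, 7)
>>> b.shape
(7, 13, 2, 7)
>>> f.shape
(7, 13, 7)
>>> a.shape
(3, 13, 7, 7)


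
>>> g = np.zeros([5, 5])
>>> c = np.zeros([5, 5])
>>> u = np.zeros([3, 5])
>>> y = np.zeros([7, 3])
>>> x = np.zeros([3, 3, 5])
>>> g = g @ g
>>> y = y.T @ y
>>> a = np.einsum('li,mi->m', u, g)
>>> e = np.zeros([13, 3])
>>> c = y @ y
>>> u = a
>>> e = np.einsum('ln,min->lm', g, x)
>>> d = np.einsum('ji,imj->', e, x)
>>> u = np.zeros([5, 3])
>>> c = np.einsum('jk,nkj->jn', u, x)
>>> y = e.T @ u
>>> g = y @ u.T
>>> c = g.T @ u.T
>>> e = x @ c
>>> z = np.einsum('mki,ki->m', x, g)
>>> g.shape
(3, 5)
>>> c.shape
(5, 5)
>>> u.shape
(5, 3)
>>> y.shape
(3, 3)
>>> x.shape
(3, 3, 5)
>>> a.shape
(5,)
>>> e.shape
(3, 3, 5)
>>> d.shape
()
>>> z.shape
(3,)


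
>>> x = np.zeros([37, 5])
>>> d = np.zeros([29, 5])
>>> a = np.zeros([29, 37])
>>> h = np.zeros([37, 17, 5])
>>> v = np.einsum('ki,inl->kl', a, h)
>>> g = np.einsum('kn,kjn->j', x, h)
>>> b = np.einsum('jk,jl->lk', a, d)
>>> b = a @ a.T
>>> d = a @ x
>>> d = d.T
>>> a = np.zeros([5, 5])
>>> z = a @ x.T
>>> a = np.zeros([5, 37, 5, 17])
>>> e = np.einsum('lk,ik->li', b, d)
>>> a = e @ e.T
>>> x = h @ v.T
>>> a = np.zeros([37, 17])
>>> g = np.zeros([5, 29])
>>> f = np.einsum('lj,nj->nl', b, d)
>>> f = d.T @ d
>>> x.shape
(37, 17, 29)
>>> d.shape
(5, 29)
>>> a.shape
(37, 17)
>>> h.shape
(37, 17, 5)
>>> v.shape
(29, 5)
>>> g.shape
(5, 29)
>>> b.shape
(29, 29)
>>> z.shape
(5, 37)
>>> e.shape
(29, 5)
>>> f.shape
(29, 29)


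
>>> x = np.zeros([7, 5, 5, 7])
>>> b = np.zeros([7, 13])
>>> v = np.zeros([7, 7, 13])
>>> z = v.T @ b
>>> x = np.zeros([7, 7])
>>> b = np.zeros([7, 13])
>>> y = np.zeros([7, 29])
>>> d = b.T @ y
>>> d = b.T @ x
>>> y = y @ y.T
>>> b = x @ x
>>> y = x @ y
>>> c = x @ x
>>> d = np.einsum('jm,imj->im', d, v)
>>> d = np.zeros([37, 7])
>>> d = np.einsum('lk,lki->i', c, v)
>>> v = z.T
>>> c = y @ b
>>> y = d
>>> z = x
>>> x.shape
(7, 7)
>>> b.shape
(7, 7)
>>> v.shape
(13, 7, 13)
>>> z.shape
(7, 7)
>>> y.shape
(13,)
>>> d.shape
(13,)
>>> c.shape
(7, 7)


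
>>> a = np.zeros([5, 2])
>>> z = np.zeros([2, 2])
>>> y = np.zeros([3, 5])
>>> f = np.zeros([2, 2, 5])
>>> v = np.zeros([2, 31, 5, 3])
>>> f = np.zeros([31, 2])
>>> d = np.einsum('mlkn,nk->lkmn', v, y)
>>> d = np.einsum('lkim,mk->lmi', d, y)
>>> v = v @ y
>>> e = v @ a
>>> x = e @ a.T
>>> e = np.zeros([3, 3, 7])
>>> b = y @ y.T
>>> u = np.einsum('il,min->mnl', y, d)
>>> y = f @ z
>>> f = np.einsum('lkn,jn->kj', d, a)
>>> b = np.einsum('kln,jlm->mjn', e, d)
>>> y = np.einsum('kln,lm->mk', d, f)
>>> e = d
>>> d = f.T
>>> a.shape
(5, 2)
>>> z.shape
(2, 2)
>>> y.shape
(5, 31)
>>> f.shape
(3, 5)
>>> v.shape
(2, 31, 5, 5)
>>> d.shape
(5, 3)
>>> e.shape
(31, 3, 2)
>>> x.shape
(2, 31, 5, 5)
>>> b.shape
(2, 31, 7)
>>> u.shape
(31, 2, 5)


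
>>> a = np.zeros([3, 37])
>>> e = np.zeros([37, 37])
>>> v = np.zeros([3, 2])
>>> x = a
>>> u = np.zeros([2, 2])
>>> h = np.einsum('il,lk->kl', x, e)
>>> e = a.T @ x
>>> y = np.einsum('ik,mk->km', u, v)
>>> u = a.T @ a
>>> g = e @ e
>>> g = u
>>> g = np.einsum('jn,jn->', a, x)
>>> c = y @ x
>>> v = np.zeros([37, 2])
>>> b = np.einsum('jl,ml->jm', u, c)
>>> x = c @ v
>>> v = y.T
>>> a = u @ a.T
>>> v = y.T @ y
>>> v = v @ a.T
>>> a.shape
(37, 3)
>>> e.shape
(37, 37)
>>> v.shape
(3, 37)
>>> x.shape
(2, 2)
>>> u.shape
(37, 37)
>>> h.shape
(37, 37)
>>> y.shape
(2, 3)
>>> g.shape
()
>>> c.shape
(2, 37)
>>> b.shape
(37, 2)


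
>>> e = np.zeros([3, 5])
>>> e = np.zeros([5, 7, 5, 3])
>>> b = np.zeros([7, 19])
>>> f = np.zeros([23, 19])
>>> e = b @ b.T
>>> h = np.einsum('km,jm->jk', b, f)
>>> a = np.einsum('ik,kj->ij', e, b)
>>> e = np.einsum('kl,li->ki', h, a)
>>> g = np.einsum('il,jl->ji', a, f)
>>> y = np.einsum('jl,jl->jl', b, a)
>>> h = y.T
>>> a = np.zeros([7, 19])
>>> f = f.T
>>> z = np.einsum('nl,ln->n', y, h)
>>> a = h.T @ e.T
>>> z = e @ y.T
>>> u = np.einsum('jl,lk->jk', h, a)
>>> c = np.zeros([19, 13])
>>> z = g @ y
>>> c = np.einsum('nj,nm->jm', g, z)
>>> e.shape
(23, 19)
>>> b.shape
(7, 19)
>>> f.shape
(19, 23)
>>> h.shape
(19, 7)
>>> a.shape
(7, 23)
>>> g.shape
(23, 7)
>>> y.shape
(7, 19)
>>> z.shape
(23, 19)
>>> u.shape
(19, 23)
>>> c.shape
(7, 19)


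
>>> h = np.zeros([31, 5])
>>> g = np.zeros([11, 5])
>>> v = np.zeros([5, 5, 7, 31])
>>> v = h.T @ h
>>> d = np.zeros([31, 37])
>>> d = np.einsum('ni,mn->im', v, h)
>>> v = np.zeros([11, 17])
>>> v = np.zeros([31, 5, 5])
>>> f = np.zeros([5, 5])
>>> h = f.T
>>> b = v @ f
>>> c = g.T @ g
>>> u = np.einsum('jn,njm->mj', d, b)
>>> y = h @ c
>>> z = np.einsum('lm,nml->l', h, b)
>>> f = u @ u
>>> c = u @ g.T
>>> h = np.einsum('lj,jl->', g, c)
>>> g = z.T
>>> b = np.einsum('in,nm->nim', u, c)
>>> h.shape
()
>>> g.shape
(5,)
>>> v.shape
(31, 5, 5)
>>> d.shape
(5, 31)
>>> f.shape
(5, 5)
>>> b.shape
(5, 5, 11)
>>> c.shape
(5, 11)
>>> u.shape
(5, 5)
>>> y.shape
(5, 5)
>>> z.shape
(5,)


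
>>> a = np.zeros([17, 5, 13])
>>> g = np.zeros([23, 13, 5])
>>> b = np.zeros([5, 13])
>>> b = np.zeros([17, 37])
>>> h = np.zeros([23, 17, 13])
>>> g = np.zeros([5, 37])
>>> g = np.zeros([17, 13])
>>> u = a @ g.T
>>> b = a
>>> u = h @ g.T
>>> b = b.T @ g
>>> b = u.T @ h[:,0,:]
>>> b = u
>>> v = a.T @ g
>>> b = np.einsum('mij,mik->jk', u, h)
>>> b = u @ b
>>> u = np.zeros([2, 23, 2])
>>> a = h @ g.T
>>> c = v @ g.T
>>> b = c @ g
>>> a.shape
(23, 17, 17)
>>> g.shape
(17, 13)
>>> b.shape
(13, 5, 13)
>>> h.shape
(23, 17, 13)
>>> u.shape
(2, 23, 2)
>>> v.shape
(13, 5, 13)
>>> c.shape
(13, 5, 17)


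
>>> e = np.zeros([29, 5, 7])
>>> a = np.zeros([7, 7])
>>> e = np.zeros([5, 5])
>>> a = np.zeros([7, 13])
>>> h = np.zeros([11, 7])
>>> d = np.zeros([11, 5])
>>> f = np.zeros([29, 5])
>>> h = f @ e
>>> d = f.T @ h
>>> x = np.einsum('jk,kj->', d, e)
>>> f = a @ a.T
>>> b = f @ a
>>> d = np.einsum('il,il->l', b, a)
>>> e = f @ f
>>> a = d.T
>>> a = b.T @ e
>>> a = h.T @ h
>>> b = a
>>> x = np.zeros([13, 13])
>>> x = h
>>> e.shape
(7, 7)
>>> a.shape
(5, 5)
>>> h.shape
(29, 5)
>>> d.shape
(13,)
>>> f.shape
(7, 7)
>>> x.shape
(29, 5)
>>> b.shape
(5, 5)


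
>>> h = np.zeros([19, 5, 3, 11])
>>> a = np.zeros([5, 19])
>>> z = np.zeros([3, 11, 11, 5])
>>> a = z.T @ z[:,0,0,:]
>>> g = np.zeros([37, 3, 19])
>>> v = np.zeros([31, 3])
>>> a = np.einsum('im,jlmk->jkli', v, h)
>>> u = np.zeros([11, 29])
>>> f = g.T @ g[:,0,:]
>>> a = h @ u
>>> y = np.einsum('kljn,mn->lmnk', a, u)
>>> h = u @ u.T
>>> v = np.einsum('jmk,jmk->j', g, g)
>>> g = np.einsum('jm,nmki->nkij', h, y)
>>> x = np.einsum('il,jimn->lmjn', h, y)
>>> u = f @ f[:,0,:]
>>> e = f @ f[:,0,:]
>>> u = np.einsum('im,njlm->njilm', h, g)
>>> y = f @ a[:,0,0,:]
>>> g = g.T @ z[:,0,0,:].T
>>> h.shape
(11, 11)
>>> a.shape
(19, 5, 3, 29)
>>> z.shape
(3, 11, 11, 5)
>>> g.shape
(11, 19, 29, 3)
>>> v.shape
(37,)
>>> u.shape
(5, 29, 11, 19, 11)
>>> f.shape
(19, 3, 19)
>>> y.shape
(19, 3, 29)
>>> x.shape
(11, 29, 5, 19)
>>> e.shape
(19, 3, 19)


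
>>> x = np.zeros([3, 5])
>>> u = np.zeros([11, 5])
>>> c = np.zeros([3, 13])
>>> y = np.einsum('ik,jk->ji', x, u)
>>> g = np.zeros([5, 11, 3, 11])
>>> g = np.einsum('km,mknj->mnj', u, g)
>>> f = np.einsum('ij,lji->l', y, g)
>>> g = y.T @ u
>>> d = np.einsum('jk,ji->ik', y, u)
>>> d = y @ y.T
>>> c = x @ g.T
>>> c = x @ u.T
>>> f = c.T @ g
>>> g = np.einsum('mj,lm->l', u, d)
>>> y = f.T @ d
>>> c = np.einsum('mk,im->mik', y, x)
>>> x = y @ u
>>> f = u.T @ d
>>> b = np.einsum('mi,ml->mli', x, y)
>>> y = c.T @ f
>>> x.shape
(5, 5)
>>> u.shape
(11, 5)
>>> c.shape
(5, 3, 11)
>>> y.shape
(11, 3, 11)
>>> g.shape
(11,)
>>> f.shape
(5, 11)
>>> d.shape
(11, 11)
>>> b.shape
(5, 11, 5)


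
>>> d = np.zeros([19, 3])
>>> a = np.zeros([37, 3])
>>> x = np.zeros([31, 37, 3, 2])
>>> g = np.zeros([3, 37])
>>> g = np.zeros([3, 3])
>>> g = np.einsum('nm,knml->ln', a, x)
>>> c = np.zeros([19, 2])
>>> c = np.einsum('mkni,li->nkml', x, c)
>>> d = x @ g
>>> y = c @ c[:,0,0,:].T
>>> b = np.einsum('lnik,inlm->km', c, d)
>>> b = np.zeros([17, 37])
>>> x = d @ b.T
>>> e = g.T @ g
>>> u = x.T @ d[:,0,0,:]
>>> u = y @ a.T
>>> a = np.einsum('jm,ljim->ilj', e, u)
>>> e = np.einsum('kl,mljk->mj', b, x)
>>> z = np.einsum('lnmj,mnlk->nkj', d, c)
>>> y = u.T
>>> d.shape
(31, 37, 3, 37)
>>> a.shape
(31, 3, 37)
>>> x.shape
(31, 37, 3, 17)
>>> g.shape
(2, 37)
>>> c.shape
(3, 37, 31, 19)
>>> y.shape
(37, 31, 37, 3)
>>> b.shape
(17, 37)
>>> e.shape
(31, 3)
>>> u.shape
(3, 37, 31, 37)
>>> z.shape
(37, 19, 37)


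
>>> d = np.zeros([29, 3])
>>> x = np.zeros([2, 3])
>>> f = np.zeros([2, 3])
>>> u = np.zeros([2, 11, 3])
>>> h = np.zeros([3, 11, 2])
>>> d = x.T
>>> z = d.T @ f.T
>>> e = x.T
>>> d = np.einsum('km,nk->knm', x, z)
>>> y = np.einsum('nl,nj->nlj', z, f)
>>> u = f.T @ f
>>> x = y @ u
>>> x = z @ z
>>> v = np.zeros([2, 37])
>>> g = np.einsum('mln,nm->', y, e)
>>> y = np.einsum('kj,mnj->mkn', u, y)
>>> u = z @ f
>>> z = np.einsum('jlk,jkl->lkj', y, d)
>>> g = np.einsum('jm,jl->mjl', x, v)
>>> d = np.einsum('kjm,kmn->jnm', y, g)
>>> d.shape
(3, 37, 2)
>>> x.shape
(2, 2)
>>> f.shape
(2, 3)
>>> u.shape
(2, 3)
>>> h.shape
(3, 11, 2)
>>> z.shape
(3, 2, 2)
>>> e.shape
(3, 2)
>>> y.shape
(2, 3, 2)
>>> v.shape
(2, 37)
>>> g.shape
(2, 2, 37)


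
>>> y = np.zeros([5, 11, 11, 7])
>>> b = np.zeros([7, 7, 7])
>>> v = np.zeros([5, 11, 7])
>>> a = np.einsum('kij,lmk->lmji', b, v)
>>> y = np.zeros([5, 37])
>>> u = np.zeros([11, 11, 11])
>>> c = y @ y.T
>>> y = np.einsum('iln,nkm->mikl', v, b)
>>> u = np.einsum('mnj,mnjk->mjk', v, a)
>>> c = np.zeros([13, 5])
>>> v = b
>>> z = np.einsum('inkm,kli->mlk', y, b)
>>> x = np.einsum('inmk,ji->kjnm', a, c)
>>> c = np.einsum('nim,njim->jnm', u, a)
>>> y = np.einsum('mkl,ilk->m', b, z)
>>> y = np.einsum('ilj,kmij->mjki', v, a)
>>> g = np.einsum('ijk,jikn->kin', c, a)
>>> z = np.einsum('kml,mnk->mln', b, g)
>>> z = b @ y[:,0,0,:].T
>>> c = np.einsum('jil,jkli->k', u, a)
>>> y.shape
(11, 7, 5, 7)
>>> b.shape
(7, 7, 7)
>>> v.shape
(7, 7, 7)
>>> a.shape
(5, 11, 7, 7)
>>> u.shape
(5, 7, 7)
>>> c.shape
(11,)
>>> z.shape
(7, 7, 11)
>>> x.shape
(7, 13, 11, 7)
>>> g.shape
(7, 11, 7)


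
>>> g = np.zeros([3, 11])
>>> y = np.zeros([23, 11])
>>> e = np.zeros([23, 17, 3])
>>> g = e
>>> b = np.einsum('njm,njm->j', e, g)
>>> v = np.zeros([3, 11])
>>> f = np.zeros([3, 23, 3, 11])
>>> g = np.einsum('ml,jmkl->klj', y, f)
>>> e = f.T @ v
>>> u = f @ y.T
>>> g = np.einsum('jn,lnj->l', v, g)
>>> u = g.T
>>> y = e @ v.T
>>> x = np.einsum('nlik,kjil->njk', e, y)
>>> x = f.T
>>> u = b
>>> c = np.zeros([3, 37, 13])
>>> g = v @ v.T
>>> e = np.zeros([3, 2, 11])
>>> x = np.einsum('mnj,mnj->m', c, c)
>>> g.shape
(3, 3)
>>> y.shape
(11, 3, 23, 3)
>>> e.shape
(3, 2, 11)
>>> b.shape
(17,)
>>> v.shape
(3, 11)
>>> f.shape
(3, 23, 3, 11)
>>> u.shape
(17,)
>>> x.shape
(3,)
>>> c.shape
(3, 37, 13)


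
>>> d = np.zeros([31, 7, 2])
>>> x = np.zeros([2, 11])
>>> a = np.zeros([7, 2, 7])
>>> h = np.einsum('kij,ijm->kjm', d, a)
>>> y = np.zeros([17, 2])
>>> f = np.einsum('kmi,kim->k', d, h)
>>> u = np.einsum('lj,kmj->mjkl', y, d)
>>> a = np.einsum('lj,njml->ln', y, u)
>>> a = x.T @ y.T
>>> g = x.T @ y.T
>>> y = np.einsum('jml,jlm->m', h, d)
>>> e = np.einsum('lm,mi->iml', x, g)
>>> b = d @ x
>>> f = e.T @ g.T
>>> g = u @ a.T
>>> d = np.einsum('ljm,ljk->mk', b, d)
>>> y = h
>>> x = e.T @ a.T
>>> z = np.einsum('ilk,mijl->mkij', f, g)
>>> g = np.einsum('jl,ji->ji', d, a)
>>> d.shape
(11, 2)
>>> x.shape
(2, 11, 11)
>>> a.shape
(11, 17)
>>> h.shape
(31, 2, 7)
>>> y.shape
(31, 2, 7)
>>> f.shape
(2, 11, 11)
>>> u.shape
(7, 2, 31, 17)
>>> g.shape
(11, 17)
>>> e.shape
(17, 11, 2)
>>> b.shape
(31, 7, 11)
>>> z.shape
(7, 11, 2, 31)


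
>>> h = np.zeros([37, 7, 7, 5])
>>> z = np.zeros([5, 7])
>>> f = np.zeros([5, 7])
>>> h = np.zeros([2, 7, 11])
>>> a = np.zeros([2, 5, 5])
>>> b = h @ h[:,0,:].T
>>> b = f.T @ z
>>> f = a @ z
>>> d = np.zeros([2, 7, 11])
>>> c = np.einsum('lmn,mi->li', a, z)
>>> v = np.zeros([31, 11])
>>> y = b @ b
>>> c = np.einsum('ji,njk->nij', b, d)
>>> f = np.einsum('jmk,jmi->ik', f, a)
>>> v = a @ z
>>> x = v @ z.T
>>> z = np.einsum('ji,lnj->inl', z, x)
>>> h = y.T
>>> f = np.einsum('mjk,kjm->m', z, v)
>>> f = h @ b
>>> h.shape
(7, 7)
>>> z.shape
(7, 5, 2)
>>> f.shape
(7, 7)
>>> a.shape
(2, 5, 5)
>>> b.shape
(7, 7)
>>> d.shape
(2, 7, 11)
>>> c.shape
(2, 7, 7)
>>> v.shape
(2, 5, 7)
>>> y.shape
(7, 7)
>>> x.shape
(2, 5, 5)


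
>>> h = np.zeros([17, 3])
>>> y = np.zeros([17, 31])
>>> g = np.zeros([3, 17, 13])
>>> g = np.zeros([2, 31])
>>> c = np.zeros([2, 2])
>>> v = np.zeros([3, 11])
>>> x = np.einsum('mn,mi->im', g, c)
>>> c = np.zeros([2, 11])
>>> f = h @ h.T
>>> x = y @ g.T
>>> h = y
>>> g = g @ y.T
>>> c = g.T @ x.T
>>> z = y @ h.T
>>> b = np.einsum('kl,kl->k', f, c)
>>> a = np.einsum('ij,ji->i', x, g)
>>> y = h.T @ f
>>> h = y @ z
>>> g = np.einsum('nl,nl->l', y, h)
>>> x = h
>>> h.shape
(31, 17)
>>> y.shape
(31, 17)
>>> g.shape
(17,)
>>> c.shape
(17, 17)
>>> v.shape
(3, 11)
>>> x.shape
(31, 17)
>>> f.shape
(17, 17)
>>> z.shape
(17, 17)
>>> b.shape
(17,)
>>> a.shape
(17,)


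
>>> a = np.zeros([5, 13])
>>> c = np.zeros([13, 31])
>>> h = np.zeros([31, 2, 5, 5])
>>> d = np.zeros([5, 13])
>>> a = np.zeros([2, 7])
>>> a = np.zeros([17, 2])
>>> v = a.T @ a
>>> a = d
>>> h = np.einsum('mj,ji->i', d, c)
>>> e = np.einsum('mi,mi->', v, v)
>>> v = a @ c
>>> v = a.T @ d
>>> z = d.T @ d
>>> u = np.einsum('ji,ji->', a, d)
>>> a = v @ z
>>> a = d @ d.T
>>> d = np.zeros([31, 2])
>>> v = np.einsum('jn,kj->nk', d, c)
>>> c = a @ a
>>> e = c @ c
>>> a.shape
(5, 5)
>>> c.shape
(5, 5)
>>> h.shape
(31,)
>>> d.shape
(31, 2)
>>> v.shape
(2, 13)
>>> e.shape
(5, 5)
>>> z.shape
(13, 13)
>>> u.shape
()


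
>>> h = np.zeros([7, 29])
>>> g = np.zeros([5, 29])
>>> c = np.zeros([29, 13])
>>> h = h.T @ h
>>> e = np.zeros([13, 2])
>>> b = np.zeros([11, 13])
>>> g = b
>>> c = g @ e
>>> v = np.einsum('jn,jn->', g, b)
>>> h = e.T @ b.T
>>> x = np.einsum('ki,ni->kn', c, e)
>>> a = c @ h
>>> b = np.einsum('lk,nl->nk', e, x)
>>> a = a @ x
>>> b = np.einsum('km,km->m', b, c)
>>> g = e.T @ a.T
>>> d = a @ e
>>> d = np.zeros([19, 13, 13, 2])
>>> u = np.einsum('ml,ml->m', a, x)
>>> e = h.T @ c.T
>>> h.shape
(2, 11)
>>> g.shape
(2, 11)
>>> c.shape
(11, 2)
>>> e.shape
(11, 11)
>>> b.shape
(2,)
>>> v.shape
()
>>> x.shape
(11, 13)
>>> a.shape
(11, 13)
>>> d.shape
(19, 13, 13, 2)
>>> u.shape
(11,)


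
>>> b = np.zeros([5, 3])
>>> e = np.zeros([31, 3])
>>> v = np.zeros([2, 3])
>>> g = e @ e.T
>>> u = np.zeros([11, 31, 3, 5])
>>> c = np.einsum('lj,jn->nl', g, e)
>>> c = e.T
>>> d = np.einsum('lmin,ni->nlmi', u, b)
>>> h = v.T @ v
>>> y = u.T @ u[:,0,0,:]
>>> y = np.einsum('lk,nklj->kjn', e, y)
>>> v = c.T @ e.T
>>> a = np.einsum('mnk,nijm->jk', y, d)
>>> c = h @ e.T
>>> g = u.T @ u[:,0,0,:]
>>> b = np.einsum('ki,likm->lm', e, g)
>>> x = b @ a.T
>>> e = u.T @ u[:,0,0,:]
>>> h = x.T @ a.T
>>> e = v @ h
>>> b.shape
(5, 5)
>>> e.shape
(31, 31)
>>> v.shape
(31, 31)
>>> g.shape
(5, 3, 31, 5)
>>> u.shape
(11, 31, 3, 5)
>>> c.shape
(3, 31)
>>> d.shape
(5, 11, 31, 3)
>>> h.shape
(31, 31)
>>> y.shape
(3, 5, 5)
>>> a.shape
(31, 5)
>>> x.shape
(5, 31)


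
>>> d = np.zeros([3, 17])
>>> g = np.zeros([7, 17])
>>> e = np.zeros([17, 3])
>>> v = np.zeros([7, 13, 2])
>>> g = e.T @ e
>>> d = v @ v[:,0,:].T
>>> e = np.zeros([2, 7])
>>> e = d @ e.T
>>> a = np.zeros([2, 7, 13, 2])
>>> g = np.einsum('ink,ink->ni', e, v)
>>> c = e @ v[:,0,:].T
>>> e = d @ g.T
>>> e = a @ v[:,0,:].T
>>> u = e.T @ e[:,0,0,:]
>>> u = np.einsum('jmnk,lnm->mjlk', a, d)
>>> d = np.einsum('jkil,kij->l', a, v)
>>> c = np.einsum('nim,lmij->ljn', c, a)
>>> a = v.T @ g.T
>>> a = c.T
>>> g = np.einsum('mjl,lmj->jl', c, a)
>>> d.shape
(2,)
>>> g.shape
(2, 7)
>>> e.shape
(2, 7, 13, 7)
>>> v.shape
(7, 13, 2)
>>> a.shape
(7, 2, 2)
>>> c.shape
(2, 2, 7)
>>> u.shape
(7, 2, 7, 2)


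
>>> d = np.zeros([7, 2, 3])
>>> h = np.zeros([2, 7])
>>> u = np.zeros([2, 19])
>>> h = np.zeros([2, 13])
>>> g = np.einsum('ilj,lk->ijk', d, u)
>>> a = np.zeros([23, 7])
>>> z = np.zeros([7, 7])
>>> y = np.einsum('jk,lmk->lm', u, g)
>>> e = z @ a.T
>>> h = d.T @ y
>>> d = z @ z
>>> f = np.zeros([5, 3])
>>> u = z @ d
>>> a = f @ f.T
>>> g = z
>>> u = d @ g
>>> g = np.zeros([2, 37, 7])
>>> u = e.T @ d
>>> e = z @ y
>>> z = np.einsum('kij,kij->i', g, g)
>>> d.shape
(7, 7)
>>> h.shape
(3, 2, 3)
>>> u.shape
(23, 7)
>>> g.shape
(2, 37, 7)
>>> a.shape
(5, 5)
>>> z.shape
(37,)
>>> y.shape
(7, 3)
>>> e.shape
(7, 3)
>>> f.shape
(5, 3)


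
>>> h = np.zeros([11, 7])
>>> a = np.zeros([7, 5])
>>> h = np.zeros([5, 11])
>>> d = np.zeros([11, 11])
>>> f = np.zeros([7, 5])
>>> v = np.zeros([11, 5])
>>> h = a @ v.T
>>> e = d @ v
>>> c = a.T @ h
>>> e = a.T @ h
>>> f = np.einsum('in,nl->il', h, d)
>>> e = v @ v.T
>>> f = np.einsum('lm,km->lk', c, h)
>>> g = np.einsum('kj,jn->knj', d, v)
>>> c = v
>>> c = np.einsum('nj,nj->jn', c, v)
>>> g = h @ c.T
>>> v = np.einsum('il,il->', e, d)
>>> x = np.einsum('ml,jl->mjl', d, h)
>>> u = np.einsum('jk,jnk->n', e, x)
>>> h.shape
(7, 11)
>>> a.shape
(7, 5)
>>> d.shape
(11, 11)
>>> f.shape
(5, 7)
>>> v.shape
()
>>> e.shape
(11, 11)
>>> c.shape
(5, 11)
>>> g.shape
(7, 5)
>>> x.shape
(11, 7, 11)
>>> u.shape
(7,)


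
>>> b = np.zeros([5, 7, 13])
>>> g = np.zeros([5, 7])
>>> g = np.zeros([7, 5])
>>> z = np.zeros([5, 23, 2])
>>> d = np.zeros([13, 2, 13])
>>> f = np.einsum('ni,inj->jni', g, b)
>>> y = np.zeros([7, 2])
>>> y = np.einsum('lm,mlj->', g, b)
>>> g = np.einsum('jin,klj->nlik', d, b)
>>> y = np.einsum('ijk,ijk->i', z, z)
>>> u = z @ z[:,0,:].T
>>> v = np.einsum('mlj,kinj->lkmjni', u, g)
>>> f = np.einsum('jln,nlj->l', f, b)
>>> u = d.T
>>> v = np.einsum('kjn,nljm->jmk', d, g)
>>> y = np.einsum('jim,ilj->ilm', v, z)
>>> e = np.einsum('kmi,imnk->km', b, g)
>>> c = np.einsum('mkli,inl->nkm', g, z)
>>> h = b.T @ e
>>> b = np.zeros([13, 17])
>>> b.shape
(13, 17)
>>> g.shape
(13, 7, 2, 5)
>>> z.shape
(5, 23, 2)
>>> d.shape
(13, 2, 13)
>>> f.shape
(7,)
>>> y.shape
(5, 23, 13)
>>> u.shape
(13, 2, 13)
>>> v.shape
(2, 5, 13)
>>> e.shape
(5, 7)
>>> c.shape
(23, 7, 13)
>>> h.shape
(13, 7, 7)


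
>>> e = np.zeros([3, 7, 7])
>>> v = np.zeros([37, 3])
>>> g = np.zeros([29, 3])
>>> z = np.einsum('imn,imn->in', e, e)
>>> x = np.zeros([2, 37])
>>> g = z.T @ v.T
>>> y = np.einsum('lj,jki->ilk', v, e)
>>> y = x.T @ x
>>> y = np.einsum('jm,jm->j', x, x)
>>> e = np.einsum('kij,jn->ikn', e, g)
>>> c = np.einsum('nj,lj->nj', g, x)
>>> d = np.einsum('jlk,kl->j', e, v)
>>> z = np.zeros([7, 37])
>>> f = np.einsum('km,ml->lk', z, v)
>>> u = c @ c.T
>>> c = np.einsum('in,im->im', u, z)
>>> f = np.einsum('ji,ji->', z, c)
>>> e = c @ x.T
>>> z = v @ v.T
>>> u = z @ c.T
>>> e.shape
(7, 2)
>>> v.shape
(37, 3)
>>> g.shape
(7, 37)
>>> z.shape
(37, 37)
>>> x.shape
(2, 37)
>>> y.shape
(2,)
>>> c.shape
(7, 37)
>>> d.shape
(7,)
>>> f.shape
()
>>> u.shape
(37, 7)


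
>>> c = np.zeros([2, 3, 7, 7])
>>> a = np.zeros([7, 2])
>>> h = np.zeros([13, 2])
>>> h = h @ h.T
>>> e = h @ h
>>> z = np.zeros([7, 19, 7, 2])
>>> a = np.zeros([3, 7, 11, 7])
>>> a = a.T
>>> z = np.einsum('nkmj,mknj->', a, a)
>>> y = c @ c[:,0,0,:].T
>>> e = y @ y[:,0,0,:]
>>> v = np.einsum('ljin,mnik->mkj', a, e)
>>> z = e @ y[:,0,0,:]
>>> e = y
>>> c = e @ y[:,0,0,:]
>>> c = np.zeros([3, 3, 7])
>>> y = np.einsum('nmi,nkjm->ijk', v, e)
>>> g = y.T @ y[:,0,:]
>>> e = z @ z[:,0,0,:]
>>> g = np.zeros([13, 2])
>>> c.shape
(3, 3, 7)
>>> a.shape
(7, 11, 7, 3)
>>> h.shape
(13, 13)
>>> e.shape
(2, 3, 7, 2)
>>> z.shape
(2, 3, 7, 2)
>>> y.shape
(11, 7, 3)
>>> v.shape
(2, 2, 11)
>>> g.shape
(13, 2)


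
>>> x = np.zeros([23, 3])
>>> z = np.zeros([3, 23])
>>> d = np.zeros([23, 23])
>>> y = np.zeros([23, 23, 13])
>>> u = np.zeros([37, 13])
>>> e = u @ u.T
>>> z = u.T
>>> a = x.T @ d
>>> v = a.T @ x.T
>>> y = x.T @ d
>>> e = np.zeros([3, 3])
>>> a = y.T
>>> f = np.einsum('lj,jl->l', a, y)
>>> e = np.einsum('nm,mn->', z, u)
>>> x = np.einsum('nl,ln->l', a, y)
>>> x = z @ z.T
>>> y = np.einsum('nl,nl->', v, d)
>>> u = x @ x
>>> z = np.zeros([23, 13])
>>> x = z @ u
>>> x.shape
(23, 13)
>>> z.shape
(23, 13)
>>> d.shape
(23, 23)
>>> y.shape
()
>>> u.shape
(13, 13)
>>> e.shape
()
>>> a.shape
(23, 3)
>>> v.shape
(23, 23)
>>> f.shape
(23,)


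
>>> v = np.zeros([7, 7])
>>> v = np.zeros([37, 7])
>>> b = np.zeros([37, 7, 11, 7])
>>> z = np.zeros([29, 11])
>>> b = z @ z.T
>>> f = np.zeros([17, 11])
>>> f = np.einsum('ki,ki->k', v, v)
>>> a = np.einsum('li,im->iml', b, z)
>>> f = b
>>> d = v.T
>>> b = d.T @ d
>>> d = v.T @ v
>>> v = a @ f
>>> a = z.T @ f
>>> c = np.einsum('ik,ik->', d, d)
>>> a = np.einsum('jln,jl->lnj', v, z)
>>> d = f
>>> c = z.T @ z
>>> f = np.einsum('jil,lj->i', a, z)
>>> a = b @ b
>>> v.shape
(29, 11, 29)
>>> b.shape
(37, 37)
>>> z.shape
(29, 11)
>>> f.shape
(29,)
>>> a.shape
(37, 37)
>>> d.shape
(29, 29)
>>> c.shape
(11, 11)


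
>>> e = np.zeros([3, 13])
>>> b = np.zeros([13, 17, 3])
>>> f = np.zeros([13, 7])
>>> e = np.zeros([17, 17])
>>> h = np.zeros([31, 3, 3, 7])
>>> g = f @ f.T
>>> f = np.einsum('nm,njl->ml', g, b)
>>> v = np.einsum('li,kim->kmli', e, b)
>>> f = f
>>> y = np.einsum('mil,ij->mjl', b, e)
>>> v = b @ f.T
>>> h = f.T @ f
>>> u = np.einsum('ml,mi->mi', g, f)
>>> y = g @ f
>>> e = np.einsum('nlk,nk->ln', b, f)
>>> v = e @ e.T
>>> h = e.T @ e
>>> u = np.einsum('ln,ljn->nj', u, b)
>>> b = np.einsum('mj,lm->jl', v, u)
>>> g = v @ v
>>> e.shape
(17, 13)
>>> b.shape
(17, 3)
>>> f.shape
(13, 3)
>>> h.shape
(13, 13)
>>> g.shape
(17, 17)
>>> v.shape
(17, 17)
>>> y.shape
(13, 3)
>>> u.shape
(3, 17)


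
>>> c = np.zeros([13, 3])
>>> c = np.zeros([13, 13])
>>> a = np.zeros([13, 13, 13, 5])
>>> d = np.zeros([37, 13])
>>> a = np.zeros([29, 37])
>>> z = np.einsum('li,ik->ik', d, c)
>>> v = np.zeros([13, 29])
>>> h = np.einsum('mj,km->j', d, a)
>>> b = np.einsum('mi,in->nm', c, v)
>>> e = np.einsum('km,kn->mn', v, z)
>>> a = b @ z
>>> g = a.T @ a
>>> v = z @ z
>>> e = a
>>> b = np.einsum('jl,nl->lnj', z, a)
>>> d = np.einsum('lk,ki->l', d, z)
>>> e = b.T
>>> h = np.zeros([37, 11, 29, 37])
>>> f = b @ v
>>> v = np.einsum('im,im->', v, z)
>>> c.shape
(13, 13)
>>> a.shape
(29, 13)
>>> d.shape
(37,)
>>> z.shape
(13, 13)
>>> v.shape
()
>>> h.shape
(37, 11, 29, 37)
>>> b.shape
(13, 29, 13)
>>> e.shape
(13, 29, 13)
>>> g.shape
(13, 13)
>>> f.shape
(13, 29, 13)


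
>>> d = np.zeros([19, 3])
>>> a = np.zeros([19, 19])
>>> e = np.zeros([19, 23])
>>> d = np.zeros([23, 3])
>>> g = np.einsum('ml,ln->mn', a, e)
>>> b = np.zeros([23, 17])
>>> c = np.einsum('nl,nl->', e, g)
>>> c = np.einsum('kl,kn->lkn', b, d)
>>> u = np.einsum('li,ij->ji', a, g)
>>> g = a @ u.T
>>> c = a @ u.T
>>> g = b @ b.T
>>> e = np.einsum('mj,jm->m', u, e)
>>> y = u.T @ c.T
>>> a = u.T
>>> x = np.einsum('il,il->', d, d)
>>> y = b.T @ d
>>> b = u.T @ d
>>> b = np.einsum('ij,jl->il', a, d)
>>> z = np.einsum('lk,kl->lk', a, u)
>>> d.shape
(23, 3)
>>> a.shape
(19, 23)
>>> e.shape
(23,)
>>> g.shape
(23, 23)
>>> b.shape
(19, 3)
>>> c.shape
(19, 23)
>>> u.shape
(23, 19)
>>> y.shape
(17, 3)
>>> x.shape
()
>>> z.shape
(19, 23)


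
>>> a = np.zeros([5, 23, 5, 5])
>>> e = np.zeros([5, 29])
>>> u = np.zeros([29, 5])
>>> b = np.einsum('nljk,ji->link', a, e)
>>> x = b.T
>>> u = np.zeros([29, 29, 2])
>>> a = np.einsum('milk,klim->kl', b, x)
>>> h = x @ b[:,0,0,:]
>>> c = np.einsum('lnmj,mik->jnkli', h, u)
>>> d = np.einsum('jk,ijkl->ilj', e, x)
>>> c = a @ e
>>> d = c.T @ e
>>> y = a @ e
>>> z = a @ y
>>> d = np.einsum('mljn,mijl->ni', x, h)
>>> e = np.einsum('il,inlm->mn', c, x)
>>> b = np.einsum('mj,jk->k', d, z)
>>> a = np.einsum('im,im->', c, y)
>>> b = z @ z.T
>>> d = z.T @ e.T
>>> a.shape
()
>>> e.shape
(23, 5)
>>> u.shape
(29, 29, 2)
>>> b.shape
(5, 5)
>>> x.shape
(5, 5, 29, 23)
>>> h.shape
(5, 5, 29, 5)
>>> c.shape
(5, 29)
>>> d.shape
(29, 23)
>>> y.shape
(5, 29)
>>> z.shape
(5, 29)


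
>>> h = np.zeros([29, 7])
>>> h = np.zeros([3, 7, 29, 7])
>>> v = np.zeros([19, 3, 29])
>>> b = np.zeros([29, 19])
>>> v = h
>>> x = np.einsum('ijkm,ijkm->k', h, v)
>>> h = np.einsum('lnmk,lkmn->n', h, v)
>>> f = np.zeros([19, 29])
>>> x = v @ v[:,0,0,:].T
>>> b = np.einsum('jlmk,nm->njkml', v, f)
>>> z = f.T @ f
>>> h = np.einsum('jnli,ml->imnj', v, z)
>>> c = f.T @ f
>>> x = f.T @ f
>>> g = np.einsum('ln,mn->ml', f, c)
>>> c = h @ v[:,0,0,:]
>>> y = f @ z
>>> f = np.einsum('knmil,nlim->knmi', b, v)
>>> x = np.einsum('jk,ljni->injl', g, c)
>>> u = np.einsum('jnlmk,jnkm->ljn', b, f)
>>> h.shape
(7, 29, 7, 3)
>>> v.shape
(3, 7, 29, 7)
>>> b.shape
(19, 3, 7, 29, 7)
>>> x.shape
(7, 7, 29, 7)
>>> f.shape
(19, 3, 7, 29)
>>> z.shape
(29, 29)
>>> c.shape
(7, 29, 7, 7)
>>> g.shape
(29, 19)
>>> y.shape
(19, 29)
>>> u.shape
(7, 19, 3)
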